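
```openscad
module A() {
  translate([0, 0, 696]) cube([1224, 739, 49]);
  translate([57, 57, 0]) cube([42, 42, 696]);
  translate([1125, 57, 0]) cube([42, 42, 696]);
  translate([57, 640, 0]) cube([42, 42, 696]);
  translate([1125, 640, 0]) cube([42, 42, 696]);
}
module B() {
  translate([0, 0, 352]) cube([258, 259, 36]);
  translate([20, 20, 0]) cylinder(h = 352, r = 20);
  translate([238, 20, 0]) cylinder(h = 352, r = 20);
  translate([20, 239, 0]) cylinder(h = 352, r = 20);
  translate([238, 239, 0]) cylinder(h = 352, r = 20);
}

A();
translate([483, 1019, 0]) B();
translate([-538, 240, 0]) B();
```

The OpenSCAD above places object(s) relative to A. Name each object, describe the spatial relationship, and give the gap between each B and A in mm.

Each stool's nearest face is 280 mm from the table's bounding box.

A is a table. B is a stool. Two stools sit around the table at the +y, −x sides. The gap between each stool and the table is 280 mm.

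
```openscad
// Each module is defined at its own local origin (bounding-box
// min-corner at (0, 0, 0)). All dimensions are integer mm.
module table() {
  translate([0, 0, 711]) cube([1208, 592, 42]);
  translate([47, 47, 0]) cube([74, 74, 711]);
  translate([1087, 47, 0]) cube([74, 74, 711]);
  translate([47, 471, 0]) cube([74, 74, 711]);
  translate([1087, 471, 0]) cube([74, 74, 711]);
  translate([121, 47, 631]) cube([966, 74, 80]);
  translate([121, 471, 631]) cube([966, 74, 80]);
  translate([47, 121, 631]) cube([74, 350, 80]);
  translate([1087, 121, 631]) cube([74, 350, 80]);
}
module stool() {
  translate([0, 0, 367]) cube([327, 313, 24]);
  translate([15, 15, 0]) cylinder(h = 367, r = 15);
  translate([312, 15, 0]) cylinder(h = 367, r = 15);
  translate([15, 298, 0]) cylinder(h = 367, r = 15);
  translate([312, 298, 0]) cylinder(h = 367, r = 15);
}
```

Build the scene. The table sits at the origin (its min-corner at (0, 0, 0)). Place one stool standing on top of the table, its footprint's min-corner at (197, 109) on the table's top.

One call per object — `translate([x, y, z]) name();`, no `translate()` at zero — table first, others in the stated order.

table();
translate([197, 109, 753]) stool();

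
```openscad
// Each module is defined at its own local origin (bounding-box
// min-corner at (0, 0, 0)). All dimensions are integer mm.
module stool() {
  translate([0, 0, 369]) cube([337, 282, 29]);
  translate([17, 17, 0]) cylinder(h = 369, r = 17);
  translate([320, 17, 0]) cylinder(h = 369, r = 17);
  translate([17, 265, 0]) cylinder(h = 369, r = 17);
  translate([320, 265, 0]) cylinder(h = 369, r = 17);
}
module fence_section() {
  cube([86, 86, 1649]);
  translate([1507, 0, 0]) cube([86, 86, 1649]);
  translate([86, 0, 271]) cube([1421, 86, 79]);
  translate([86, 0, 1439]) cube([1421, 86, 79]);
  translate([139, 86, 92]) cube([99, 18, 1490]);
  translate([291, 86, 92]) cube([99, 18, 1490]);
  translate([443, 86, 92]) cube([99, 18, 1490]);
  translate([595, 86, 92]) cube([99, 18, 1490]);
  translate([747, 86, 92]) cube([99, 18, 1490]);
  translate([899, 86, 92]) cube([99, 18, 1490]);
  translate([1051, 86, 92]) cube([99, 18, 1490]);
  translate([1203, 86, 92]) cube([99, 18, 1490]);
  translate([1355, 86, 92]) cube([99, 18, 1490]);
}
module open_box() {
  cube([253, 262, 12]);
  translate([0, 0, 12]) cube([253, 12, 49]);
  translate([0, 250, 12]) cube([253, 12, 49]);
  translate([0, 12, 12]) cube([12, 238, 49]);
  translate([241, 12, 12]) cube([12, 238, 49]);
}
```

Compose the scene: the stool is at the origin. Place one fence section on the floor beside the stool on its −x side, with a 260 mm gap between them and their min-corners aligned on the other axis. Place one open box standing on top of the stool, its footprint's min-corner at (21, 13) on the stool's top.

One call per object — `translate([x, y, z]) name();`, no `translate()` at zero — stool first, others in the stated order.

stool();
translate([-1853, 0, 0]) fence_section();
translate([21, 13, 398]) open_box();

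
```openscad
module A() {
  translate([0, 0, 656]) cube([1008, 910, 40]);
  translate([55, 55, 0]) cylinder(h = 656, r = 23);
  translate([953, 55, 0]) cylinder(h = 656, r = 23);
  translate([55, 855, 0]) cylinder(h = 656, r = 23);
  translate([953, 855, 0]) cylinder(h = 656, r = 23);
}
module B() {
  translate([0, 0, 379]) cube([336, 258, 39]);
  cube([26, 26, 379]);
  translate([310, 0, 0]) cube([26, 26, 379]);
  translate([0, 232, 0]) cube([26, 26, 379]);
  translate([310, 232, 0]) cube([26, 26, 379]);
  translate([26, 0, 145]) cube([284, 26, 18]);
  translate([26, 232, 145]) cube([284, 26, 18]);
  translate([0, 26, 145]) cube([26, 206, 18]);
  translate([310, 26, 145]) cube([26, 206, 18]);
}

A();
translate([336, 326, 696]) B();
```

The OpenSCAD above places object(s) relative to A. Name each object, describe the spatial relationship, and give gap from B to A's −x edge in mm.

A is a table. B is a stool. The stool is on top of the table, centred. The gap from the stool to the table's −x edge is 336 mm.

The stool's min-x is at 336; the table's min-x is 0; gap = 336 mm.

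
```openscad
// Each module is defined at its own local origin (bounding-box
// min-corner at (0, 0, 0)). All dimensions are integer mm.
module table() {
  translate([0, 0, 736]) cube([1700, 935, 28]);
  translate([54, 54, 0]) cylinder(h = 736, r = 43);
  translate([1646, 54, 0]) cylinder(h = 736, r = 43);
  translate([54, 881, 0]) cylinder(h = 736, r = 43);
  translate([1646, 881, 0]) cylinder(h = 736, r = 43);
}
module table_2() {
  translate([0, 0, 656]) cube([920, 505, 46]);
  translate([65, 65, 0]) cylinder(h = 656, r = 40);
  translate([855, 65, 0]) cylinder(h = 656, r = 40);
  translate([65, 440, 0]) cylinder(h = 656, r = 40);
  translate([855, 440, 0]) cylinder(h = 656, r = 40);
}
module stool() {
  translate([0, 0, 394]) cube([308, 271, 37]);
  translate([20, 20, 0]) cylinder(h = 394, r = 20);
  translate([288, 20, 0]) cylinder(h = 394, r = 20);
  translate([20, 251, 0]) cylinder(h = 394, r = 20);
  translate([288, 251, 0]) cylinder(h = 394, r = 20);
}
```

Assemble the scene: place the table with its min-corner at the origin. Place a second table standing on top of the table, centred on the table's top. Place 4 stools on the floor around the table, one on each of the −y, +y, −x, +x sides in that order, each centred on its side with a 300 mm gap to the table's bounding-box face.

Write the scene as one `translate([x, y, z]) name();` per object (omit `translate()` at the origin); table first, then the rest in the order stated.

table();
translate([390, 215, 764]) table_2();
translate([696, -571, 0]) stool();
translate([696, 1235, 0]) stool();
translate([-608, 332, 0]) stool();
translate([2000, 332, 0]) stool();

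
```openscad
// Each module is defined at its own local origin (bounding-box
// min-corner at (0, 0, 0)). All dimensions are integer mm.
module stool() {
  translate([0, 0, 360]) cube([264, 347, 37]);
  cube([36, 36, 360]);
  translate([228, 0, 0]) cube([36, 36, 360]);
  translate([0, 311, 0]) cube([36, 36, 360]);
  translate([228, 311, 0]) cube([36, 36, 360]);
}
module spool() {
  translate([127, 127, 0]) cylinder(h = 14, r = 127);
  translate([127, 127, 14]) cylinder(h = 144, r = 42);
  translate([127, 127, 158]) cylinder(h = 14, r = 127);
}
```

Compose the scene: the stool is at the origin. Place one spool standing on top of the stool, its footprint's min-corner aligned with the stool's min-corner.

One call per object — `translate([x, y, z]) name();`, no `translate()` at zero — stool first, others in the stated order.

stool();
translate([0, 0, 397]) spool();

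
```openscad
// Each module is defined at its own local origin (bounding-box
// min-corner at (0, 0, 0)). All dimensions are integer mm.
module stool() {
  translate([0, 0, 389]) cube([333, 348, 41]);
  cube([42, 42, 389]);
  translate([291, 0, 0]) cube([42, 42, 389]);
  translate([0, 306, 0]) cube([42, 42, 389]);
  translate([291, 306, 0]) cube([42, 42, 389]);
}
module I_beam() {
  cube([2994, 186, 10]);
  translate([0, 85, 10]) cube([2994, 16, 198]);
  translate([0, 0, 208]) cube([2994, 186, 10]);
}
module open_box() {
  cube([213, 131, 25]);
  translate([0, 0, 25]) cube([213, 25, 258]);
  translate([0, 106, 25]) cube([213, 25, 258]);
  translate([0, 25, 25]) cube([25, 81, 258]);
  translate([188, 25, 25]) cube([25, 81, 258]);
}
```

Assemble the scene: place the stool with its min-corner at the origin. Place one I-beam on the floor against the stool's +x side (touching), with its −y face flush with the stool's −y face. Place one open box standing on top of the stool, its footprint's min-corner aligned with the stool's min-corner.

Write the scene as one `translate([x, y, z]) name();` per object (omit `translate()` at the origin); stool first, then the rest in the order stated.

stool();
translate([333, 0, 0]) I_beam();
translate([0, 0, 430]) open_box();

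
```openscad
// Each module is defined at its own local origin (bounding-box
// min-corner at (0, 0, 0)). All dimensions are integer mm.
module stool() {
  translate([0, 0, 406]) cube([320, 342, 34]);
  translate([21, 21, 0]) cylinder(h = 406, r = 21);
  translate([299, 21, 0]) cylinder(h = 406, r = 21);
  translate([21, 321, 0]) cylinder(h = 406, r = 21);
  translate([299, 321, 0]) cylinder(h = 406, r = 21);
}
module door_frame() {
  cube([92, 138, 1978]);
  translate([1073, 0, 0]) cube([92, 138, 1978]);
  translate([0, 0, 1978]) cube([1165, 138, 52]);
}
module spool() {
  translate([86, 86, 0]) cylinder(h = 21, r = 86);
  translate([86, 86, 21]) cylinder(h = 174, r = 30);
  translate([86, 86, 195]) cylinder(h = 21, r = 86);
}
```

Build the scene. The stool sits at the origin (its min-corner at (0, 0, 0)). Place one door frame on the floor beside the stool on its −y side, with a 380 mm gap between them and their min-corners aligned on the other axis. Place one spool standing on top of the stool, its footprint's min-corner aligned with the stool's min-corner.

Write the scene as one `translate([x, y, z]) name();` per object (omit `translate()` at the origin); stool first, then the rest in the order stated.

stool();
translate([0, -518, 0]) door_frame();
translate([0, 0, 440]) spool();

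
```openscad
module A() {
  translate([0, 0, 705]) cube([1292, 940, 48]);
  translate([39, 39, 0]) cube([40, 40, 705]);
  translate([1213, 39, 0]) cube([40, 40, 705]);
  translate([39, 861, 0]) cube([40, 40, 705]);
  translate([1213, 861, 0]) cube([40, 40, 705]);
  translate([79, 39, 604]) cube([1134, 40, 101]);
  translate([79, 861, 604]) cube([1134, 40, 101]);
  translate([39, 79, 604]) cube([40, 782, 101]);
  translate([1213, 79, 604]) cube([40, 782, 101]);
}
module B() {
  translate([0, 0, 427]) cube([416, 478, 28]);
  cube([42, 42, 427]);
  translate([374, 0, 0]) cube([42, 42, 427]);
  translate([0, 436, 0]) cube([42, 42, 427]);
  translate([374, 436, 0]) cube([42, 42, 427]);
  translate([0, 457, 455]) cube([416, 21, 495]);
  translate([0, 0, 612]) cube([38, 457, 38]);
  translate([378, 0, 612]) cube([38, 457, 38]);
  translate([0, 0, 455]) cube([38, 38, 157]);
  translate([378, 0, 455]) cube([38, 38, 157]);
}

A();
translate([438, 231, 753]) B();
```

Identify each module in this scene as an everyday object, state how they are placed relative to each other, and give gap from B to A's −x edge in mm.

The chair's min-x is at 438; the table's min-x is 0; gap = 438 mm.

A is a table. B is a chair. The chair is on top of the table, centred. The gap from the chair to the table's −x edge is 438 mm.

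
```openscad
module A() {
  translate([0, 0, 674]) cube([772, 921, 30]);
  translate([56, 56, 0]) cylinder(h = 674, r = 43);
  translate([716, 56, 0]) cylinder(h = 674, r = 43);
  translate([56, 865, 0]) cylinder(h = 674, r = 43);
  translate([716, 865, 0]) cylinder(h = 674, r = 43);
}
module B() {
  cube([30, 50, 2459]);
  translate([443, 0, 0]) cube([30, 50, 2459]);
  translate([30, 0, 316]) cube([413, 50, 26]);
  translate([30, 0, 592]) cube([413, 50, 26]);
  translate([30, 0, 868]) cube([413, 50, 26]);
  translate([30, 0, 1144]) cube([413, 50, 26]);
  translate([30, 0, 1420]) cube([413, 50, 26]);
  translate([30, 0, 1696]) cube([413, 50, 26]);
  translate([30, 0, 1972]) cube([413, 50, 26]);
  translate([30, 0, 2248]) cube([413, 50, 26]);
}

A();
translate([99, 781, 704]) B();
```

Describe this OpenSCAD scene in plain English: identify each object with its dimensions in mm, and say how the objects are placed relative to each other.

A is a rectangular dining table. The top is 772×921×30 mm with its upper surface at z = 704 mm. It stands on four round legs of 86 mm diameter, each leg's bounding box inset 13 mm from the nearest pair of top edges, running from the floor to the underside of the top.

B is a wooden ladder with two side rails of 30×50 mm section and 2459 mm height, set 473 mm apart overall. Between them run 8 rectangular rungs (50 mm deep, 26 mm thick), front faces flush with the rails' −y face. The bottom of the first rung is 316 mm above the floor and each subsequent rung is 276 mm higher than the one below.

The ladder is on top of the table.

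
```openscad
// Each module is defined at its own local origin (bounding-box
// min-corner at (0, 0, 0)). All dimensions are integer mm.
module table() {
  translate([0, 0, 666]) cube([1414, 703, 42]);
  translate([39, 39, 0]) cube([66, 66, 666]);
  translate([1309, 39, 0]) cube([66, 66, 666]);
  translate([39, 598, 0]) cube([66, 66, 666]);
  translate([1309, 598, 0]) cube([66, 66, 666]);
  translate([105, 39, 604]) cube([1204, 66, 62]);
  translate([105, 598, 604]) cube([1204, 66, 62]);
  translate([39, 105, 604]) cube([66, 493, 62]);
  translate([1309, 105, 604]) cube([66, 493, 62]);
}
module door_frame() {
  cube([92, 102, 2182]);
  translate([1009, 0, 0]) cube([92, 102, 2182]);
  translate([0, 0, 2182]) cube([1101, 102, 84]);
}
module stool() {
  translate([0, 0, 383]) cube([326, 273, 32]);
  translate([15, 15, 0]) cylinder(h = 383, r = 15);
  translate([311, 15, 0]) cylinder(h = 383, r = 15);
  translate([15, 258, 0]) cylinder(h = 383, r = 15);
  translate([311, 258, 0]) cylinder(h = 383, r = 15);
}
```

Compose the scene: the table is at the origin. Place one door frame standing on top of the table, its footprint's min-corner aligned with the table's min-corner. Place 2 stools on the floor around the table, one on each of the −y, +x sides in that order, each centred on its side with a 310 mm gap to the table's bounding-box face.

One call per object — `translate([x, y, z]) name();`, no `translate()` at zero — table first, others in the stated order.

table();
translate([0, 0, 708]) door_frame();
translate([544, -583, 0]) stool();
translate([1724, 215, 0]) stool();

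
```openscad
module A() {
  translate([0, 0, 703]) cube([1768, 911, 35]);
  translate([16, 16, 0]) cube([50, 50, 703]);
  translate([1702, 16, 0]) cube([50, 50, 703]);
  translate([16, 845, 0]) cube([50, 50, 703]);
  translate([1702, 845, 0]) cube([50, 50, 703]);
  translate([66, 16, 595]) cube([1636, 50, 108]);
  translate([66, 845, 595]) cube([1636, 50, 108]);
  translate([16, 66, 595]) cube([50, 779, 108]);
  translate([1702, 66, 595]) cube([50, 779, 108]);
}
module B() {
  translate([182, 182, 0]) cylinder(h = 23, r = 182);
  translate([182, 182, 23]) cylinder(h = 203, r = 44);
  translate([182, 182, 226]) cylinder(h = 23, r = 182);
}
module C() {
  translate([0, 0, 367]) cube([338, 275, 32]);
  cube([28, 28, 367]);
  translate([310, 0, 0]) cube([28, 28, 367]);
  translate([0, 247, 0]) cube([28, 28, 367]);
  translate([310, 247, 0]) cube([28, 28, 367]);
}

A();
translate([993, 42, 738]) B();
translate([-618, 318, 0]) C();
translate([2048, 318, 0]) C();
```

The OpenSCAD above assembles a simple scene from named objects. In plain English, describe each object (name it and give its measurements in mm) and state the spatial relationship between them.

A is a table: top 1768 mm (x) × 911 mm (y), 35 mm thick, upper face at z = 738 mm, on four 50×50 mm square legs, each inset 16 mm from the nearest pair of top edges, running from z = 0 to the bottom of the top. Four apron rails, 50 mm thick and 108 mm tall, run between adjacent legs with their top edges flush with the underside of the top and their outer faces flush with the legs' outer faces.

B is a spool: two coaxial disc flanges of radius 182 mm and thickness 23 mm, joined by a core cylinder of radius 44 mm and height 203 mm. The lower flange rests on z = 0 and the three cylinders share a vertical axis.

C is a four-legged stool. The seat is a 338×275×32 mm slab whose top surface is at z = 399 mm; four square legs, each 28×28 mm in cross-section, run from the floor (z = 0) to the underside of the seat, each flush with a corner of the seat.

The spool is on top of the table. Two stools sit around the table at the −x, +x sides.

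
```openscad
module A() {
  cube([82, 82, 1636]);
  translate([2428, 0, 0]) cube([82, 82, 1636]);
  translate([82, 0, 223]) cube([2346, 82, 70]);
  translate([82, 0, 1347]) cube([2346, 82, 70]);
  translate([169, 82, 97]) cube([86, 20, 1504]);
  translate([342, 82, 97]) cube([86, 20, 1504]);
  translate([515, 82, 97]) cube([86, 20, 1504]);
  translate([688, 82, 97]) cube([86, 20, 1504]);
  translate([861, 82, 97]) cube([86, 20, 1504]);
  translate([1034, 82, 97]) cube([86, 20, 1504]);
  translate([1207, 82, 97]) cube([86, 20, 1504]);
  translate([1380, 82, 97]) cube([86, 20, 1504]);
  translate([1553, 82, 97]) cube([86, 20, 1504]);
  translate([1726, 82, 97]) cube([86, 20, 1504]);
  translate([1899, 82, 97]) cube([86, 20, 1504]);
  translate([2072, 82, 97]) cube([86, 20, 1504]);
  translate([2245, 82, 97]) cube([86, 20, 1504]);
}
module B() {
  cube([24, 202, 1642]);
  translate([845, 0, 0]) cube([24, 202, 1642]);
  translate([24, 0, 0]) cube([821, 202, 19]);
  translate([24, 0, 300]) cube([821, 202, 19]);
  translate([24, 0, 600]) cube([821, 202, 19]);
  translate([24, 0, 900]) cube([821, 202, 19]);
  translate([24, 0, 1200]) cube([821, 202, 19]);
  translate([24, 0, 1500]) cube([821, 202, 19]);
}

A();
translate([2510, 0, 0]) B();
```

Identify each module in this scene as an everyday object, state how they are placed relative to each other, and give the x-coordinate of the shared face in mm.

The fence section's +x face and the bookshelf's −x face are both at x = 2510 mm.

A is a fence section. B is a bookshelf. The bookshelf is against the fence section's +x side, with their −y faces flush. The x-coordinate of the shared face is 2510 mm.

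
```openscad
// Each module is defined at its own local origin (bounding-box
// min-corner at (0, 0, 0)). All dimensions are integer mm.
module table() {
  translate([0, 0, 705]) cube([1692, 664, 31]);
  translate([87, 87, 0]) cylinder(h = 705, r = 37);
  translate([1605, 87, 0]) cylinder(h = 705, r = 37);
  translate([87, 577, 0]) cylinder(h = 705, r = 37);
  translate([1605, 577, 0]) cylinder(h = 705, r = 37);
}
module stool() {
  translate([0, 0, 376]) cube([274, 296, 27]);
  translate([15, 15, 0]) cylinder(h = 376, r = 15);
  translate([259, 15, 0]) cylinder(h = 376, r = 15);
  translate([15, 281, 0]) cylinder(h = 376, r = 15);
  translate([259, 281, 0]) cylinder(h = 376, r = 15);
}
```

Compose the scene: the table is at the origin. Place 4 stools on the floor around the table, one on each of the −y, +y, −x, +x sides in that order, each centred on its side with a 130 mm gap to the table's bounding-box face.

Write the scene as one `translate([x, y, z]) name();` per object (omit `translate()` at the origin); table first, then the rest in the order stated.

table();
translate([709, -426, 0]) stool();
translate([709, 794, 0]) stool();
translate([-404, 184, 0]) stool();
translate([1822, 184, 0]) stool();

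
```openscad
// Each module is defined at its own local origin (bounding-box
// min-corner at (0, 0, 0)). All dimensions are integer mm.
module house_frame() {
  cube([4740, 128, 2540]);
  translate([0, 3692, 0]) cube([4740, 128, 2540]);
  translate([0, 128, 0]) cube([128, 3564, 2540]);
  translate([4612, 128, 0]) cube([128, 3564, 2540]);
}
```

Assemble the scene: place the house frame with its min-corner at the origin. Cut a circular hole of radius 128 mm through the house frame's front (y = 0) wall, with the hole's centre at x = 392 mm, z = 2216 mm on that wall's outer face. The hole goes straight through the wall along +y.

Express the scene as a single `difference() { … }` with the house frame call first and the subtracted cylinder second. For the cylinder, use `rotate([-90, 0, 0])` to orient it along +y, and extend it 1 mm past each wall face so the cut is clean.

difference() {
  house_frame();
  translate([392, -1, 2216]) rotate([-90, 0, 0]) cylinder(h = 130, r = 128);
}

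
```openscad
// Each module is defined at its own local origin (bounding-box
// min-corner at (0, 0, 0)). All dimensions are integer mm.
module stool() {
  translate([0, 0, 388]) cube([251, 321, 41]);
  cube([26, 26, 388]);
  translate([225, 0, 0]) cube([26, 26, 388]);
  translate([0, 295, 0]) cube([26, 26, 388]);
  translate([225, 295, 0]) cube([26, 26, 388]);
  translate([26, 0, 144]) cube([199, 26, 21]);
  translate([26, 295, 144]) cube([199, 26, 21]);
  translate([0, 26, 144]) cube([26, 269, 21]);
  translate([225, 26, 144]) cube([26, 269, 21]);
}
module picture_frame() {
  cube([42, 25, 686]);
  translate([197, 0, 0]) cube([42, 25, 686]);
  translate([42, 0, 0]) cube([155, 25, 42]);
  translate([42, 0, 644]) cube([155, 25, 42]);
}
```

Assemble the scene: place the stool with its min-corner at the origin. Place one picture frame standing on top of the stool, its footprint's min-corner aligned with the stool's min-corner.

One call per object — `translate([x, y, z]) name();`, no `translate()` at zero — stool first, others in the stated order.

stool();
translate([0, 0, 429]) picture_frame();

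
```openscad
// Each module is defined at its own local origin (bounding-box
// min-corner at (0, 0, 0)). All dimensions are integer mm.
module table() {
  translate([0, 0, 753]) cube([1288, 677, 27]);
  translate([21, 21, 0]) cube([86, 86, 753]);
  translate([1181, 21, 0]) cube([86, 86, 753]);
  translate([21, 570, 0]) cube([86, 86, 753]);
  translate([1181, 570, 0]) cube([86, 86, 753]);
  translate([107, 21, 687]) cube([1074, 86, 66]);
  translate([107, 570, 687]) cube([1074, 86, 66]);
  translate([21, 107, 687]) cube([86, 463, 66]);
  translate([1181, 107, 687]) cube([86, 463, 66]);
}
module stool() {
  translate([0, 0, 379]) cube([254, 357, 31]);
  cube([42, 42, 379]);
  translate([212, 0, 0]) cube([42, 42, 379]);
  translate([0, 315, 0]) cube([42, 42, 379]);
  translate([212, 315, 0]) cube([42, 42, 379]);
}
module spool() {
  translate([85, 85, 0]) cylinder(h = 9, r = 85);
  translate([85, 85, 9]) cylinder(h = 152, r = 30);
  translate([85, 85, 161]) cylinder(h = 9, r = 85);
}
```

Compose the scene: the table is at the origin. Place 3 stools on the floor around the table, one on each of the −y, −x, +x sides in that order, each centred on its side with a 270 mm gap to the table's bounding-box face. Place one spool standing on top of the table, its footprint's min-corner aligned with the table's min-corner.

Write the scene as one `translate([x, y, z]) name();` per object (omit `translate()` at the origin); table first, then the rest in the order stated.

table();
translate([517, -627, 0]) stool();
translate([-524, 160, 0]) stool();
translate([1558, 160, 0]) stool();
translate([0, 0, 780]) spool();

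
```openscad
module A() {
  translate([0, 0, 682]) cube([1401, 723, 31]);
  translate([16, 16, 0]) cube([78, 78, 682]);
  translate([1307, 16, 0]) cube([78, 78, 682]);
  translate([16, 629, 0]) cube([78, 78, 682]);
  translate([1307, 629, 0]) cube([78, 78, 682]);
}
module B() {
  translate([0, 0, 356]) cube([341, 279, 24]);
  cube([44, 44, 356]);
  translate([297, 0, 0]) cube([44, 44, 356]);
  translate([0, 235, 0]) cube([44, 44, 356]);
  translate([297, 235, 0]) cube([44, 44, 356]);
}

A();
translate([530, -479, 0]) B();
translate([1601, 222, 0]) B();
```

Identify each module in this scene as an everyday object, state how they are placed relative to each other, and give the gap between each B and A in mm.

A is a table. B is a stool. Two stools sit around the table at the −y, +x sides. The gap between each stool and the table is 200 mm.

Each stool's nearest face is 200 mm from the table's bounding box.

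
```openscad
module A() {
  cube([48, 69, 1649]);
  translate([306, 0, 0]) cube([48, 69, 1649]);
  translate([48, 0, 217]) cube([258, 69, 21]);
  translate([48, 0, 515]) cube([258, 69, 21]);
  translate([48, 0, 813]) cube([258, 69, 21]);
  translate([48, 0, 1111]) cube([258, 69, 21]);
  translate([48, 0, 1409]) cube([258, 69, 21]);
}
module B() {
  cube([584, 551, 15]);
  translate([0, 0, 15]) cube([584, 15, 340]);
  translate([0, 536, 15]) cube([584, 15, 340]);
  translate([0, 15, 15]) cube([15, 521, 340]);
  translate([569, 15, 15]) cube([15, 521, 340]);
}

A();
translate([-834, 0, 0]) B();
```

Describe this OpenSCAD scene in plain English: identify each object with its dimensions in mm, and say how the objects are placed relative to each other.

A is a straight ladder. Two 48×69 mm vertical rails, 1649 mm tall, stand 354 mm apart (outside-to-outside) with their front faces coplanar on the −y side. 5 rungs, each 69 mm deep and 21 mm tall, span between the inner faces of the rails, front faces flush with the rails. The lowest rung's underside is at z = 217 mm and rungs are spaced 298 mm apart (underside to underside).

B is an open-topped rectangular box: outside dimensions 584×551×355 mm, with a uniform wall and base thickness of 15 mm. The base is a full 584×551 slab on the floor; four walls sit on top of the base. The front and back walls (the −y and +y sides) span the full width; the two side walls fit between them.

The open box is on the floor beside the ladder on its −x side.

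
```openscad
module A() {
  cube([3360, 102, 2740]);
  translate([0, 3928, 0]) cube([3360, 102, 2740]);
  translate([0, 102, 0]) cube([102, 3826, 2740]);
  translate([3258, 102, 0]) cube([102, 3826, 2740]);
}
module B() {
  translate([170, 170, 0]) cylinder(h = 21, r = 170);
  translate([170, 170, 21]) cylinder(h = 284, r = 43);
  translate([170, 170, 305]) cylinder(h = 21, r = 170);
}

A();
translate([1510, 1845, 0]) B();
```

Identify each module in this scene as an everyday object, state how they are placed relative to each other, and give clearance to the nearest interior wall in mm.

A is a house frame. B is a spool. The spool sits inside the house frame, centred. The clearance to the nearest interior wall is 1408 mm.

Clearances: x = 1408, y = 1743; minimum 1408 mm.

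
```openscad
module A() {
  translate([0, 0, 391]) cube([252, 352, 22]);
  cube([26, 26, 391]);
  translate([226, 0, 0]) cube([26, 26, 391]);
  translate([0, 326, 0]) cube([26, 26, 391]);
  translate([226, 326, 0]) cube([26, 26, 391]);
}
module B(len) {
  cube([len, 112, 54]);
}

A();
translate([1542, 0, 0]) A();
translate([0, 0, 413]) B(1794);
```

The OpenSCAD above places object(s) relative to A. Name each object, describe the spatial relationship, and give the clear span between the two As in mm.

Second stool starts at x = 1542; first ends at x = 252; clear span = 1542 − 252 = 1290 mm.

A is a stool. B is a beam. A beam spans the tops of two stools. The clear span between the two stools is 1290 mm.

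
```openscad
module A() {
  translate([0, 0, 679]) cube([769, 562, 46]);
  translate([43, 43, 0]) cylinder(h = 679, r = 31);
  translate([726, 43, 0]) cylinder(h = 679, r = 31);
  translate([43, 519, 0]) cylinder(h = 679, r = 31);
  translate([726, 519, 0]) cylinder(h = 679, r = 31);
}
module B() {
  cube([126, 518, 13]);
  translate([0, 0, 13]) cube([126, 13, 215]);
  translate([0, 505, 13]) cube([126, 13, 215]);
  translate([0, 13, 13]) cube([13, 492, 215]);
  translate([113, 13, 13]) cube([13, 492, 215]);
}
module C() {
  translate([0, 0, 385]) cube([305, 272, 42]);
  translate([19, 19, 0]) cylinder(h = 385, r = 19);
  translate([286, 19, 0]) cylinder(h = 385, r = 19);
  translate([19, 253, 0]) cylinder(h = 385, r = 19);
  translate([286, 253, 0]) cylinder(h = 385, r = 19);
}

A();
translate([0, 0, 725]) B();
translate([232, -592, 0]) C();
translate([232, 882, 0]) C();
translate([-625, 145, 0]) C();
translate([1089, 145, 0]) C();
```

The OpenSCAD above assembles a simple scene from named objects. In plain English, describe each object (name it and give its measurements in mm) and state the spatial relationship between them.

A is a table with a 769×562 mm rectangular top, 46 mm thick, top surface at z = 725 mm, supported by four round legs of 62 mm diameter, each leg's bounding box inset 12 mm from the nearest pair of top edges, running from the floor.

B is an open-topped rectangular box: outside dimensions 126×518×228 mm, with a uniform wall and base thickness of 13 mm. The base is a full 126×518 slab on the floor; four walls sit on top of the base. The front and back walls (the −y and +y sides) span the full width; the two side walls fit between them.

C is a four-legged stool. The seat is a 305×272×42 mm slab whose top surface is at z = 427 mm; four round legs, each 38 mm in diameter, run from the floor (z = 0) to the underside of the seat, each leg's axis is inset half a diameter from the nearest pair of seat edges (so the leg's bounding box is flush with the corner).

The open box is on top of the table. Four stools sit around the table at the −y, +y, −x, +x sides.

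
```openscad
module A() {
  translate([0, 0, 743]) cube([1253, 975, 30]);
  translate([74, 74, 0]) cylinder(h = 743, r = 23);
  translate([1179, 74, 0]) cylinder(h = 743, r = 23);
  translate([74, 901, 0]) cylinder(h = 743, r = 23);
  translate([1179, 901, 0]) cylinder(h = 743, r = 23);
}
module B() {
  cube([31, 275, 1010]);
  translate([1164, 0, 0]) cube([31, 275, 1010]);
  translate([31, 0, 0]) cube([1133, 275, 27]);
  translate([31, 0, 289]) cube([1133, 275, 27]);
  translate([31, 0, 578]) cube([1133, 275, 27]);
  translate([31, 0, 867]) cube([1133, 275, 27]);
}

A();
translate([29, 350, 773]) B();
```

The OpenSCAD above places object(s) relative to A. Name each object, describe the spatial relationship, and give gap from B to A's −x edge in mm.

The bookshelf's min-x is at 29; the table's min-x is 0; gap = 29 mm.

A is a table. B is a bookshelf. The bookshelf is on top of the table, centred. The gap from the bookshelf to the table's −x edge is 29 mm.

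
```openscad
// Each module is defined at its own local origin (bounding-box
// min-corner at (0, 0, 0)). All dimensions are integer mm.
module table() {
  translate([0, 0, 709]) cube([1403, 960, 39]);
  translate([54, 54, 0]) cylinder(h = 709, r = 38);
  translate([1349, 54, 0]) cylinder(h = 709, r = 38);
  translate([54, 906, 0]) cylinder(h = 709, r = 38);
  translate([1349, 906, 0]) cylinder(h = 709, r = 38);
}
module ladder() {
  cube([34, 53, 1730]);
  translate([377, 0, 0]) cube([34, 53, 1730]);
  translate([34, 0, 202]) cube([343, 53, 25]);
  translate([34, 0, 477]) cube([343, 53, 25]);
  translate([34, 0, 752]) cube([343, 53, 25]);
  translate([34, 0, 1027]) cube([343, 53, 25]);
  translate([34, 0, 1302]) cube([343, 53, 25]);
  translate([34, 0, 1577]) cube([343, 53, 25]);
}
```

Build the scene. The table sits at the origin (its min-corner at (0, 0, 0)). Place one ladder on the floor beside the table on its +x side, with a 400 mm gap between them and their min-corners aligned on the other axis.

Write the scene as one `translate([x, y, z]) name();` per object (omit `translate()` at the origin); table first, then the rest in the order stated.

table();
translate([1803, 0, 0]) ladder();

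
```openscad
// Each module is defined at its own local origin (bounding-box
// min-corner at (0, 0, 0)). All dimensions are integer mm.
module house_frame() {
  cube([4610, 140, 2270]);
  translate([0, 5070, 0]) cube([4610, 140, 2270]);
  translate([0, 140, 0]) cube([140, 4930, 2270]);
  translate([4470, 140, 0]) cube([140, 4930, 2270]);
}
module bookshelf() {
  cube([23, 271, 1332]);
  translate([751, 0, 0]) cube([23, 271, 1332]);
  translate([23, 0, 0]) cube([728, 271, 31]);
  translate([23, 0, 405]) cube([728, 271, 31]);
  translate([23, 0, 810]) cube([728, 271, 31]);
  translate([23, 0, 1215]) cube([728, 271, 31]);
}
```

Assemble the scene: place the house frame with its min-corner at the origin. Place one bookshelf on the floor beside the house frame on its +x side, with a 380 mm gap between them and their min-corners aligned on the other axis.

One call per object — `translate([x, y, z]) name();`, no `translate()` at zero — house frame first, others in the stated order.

house_frame();
translate([4990, 0, 0]) bookshelf();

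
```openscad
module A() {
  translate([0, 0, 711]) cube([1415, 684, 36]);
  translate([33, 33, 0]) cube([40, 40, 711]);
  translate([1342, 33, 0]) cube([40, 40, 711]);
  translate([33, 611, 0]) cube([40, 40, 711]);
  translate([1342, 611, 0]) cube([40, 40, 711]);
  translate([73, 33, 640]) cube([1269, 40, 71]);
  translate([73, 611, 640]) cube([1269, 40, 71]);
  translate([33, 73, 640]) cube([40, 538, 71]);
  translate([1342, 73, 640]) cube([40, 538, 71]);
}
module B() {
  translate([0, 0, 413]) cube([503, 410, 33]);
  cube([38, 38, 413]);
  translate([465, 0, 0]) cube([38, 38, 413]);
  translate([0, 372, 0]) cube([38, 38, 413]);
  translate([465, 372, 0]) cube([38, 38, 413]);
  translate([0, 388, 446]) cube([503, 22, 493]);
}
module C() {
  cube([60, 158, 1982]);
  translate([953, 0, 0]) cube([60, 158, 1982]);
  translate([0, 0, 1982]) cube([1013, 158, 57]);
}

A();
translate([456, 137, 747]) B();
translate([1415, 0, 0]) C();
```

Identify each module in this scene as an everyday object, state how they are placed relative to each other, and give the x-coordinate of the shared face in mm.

A is a table. B is a chair. C is a door frame. The chair is on top of the table, centred. The door frame is against the table's +x side, with their −y faces flush. The x-coordinate of the shared face is 1415 mm.

The table's +x face and the door frame's −x face are both at x = 1415 mm.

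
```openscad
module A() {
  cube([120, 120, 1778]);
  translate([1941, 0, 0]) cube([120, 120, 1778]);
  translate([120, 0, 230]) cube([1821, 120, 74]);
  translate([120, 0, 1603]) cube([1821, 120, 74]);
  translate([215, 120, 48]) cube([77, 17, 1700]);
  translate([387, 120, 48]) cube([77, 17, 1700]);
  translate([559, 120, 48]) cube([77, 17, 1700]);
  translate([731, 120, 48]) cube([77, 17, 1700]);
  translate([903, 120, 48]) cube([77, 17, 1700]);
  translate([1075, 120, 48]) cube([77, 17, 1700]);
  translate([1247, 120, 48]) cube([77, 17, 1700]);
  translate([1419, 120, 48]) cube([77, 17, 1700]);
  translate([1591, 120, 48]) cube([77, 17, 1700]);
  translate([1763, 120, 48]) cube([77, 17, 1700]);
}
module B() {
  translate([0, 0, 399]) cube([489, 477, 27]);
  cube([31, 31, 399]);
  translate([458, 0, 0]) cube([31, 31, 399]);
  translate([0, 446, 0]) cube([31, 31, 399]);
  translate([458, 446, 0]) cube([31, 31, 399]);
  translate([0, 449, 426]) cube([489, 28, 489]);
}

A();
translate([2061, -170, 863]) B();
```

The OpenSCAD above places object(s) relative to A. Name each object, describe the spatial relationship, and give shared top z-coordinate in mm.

A is a fence section. B is a chair. The chair is beside the fence section with their tops flush at z = 1778. The shared top z-coordinate is 1778 mm.

Both tops at z = 1778 mm.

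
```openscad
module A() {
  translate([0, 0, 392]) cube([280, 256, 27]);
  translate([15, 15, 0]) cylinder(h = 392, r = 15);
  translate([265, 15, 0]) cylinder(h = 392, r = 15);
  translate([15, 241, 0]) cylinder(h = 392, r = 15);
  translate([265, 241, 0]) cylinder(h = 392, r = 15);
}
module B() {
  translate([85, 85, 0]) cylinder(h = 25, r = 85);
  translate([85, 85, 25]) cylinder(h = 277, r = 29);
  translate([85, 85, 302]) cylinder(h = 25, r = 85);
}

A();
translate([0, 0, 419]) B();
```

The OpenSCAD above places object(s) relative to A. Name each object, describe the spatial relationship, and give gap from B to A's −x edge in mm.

A is a stool. B is a spool. The spool is on top of the stool. The gap from the spool to the stool's −x edge is 0 mm.

The spool's min-x is at 0; the stool's min-x is 0; gap = 0 mm.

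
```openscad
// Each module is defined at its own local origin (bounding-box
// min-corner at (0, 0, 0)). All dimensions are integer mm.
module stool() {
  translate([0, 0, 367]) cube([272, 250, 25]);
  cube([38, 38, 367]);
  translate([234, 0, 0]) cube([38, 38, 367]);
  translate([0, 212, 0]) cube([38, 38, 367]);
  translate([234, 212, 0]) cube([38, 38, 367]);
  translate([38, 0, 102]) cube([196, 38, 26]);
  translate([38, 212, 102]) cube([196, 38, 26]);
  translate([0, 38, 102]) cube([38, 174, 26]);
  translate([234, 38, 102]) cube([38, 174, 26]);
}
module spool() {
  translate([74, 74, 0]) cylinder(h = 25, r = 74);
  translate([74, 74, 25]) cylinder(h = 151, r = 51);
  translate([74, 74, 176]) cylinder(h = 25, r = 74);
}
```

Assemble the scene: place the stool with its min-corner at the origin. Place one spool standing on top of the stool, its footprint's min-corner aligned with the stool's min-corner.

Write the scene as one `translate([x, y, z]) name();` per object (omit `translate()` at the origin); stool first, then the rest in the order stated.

stool();
translate([0, 0, 392]) spool();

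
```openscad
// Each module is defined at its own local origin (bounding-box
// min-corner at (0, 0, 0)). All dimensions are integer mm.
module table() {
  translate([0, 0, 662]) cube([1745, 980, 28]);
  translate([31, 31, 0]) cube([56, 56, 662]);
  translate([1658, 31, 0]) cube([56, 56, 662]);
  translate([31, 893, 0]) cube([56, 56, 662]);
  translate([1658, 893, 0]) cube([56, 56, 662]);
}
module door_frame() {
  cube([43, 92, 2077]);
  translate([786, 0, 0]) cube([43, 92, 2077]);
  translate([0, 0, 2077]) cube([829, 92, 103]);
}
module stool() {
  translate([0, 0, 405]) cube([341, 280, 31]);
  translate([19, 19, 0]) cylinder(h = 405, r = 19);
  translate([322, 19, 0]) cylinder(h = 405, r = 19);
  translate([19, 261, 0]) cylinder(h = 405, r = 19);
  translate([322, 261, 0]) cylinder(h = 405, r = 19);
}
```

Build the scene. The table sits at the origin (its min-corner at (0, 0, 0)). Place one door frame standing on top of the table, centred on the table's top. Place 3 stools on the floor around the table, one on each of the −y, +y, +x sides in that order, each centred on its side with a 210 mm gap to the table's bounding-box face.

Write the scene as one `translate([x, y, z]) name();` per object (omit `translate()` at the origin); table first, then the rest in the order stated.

table();
translate([458, 444, 690]) door_frame();
translate([702, -490, 0]) stool();
translate([702, 1190, 0]) stool();
translate([1955, 350, 0]) stool();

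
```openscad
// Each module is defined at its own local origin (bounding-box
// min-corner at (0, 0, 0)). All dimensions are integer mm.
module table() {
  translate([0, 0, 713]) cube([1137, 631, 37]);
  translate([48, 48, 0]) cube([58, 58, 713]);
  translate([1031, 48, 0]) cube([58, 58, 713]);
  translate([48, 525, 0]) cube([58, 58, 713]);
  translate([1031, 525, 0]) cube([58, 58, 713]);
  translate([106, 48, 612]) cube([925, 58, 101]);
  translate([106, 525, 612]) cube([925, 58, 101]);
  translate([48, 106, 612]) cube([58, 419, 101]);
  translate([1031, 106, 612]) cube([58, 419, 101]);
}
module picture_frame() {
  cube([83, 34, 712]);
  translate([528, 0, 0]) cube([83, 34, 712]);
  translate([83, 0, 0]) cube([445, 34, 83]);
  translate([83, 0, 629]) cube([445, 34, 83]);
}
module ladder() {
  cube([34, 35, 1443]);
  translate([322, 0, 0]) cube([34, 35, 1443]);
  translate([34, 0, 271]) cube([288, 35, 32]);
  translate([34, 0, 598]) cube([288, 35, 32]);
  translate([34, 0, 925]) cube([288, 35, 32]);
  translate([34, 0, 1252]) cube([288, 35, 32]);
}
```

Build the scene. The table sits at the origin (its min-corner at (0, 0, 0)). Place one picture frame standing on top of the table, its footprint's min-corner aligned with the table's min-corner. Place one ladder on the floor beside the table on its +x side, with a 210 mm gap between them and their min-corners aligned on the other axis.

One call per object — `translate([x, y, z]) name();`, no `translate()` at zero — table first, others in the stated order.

table();
translate([0, 0, 750]) picture_frame();
translate([1347, 0, 0]) ladder();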